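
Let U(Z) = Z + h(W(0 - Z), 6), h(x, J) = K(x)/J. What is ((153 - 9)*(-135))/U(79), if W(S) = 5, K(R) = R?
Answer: -116640/479 ≈ -243.51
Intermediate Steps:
h(x, J) = x/J
U(Z) = ⅚ + Z (U(Z) = Z + 5/6 = Z + 5*(⅙) = Z + ⅚ = ⅚ + Z)
((153 - 9)*(-135))/U(79) = ((153 - 9)*(-135))/(⅚ + 79) = (144*(-135))/(479/6) = -19440*6/479 = -116640/479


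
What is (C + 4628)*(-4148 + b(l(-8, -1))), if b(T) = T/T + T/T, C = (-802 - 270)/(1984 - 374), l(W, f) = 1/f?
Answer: -15443866584/805 ≈ -1.9185e+7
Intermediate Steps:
C = -536/805 (C = -1072/1610 = -1072*1/1610 = -536/805 ≈ -0.66584)
b(T) = 2 (b(T) = 1 + 1 = 2)
(C + 4628)*(-4148 + b(l(-8, -1))) = (-536/805 + 4628)*(-4148 + 2) = (3725004/805)*(-4146) = -15443866584/805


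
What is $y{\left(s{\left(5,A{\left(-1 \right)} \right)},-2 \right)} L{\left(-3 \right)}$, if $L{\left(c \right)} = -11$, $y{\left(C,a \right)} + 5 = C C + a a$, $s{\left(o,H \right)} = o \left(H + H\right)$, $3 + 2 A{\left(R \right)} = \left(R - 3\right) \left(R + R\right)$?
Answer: $-6864$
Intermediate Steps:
$A{\left(R \right)} = - \frac{3}{2} + R \left(-3 + R\right)$ ($A{\left(R \right)} = - \frac{3}{2} + \frac{\left(R - 3\right) \left(R + R\right)}{2} = - \frac{3}{2} + \frac{\left(-3 + R\right) 2 R}{2} = - \frac{3}{2} + \frac{2 R \left(-3 + R\right)}{2} = - \frac{3}{2} + R \left(-3 + R\right)$)
$s{\left(o,H \right)} = 2 H o$ ($s{\left(o,H \right)} = o 2 H = 2 H o$)
$y{\left(C,a \right)} = -5 + C^{2} + a^{2}$ ($y{\left(C,a \right)} = -5 + \left(C C + a a\right) = -5 + \left(C^{2} + a^{2}\right) = -5 + C^{2} + a^{2}$)
$y{\left(s{\left(5,A{\left(-1 \right)} \right)},-2 \right)} L{\left(-3 \right)} = \left(-5 + \left(2 \left(- \frac{3}{2} + \left(-1\right)^{2} - -3\right) 5\right)^{2} + \left(-2\right)^{2}\right) \left(-11\right) = \left(-5 + \left(2 \left(- \frac{3}{2} + 1 + 3\right) 5\right)^{2} + 4\right) \left(-11\right) = \left(-5 + \left(2 \cdot \frac{5}{2} \cdot 5\right)^{2} + 4\right) \left(-11\right) = \left(-5 + 25^{2} + 4\right) \left(-11\right) = \left(-5 + 625 + 4\right) \left(-11\right) = 624 \left(-11\right) = -6864$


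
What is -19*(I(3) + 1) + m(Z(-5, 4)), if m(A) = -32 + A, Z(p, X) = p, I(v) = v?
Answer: -113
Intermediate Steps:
-19*(I(3) + 1) + m(Z(-5, 4)) = -19*(3 + 1) + (-32 - 5) = -19*4 - 37 = -76 - 37 = -113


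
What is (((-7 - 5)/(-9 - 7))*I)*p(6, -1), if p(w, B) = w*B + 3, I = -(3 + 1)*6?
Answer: 54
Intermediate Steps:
I = -24 (I = -4*6 = -1*24 = -24)
p(w, B) = 3 + B*w (p(w, B) = B*w + 3 = 3 + B*w)
(((-7 - 5)/(-9 - 7))*I)*p(6, -1) = (((-7 - 5)/(-9 - 7))*(-24))*(3 - 1*6) = (-12/(-16)*(-24))*(3 - 6) = (-12*(-1/16)*(-24))*(-3) = ((3/4)*(-24))*(-3) = -18*(-3) = 54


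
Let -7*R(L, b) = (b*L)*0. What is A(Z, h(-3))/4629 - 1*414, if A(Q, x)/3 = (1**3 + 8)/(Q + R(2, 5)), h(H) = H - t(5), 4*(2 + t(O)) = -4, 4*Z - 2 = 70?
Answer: -1277603/3086 ≈ -414.00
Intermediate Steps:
Z = 18 (Z = 1/2 + (1/4)*70 = 1/2 + 35/2 = 18)
t(O) = -3 (t(O) = -2 + (1/4)*(-4) = -2 - 1 = -3)
R(L, b) = 0 (R(L, b) = -b*L*0/7 = -L*b*0/7 = -1/7*0 = 0)
h(H) = 3 + H (h(H) = H - 1*(-3) = H + 3 = 3 + H)
A(Q, x) = 27/Q (A(Q, x) = 3*((1**3 + 8)/(Q + 0)) = 3*((1 + 8)/Q) = 3*(9/Q) = 27/Q)
A(Z, h(-3))/4629 - 1*414 = (27/18)/4629 - 1*414 = (27*(1/18))*(1/4629) - 414 = (3/2)*(1/4629) - 414 = 1/3086 - 414 = -1277603/3086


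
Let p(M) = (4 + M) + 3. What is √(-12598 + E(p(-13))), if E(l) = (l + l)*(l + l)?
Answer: I*√12454 ≈ 111.6*I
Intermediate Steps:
p(M) = 7 + M
E(l) = 4*l² (E(l) = (2*l)*(2*l) = 4*l²)
√(-12598 + E(p(-13))) = √(-12598 + 4*(7 - 13)²) = √(-12598 + 4*(-6)²) = √(-12598 + 4*36) = √(-12598 + 144) = √(-12454) = I*√12454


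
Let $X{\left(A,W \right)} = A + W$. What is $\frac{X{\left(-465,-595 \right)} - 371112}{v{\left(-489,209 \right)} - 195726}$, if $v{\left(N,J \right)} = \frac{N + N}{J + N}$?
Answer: $\frac{52104080}{27401151} \approx 1.9015$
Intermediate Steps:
$v{\left(N,J \right)} = \frac{2 N}{J + N}$
$\frac{X{\left(-465,-595 \right)} - 371112}{v{\left(-489,209 \right)} - 195726} = \frac{\left(-465 - 595\right) - 371112}{2 \left(-489\right) \frac{1}{209 - 489} - 195726} = \frac{-1060 - 371112}{2 \left(-489\right) \frac{1}{-280} - 195726} = - \frac{372172}{2 \left(-489\right) \left(- \frac{1}{280}\right) - 195726} = - \frac{372172}{\frac{489}{140} - 195726} = - \frac{372172}{- \frac{27401151}{140}} = \left(-372172\right) \left(- \frac{140}{27401151}\right) = \frac{52104080}{27401151}$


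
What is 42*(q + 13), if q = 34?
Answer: 1974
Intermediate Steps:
42*(q + 13) = 42*(34 + 13) = 42*47 = 1974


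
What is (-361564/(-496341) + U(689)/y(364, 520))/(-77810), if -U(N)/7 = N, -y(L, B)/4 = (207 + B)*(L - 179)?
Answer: -196908053363/20776945341115800 ≈ -9.4772e-6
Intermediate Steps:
y(L, B) = -4*(-179 + L)*(207 + B) (y(L, B) = -4*(207 + B)*(L - 179) = -4*(207 + B)*(-179 + L) = -4*(-179 + L)*(207 + B))
U(N) = -7*N
(-361564/(-496341) + U(689)/y(364, 520))/(-77810) = (-361564/(-496341) + (-7*689)/(148212 - 828*364 + 716*520 - 4*520*364))/(-77810) = (-361564*(-1/496341) - 4823/(148212 - 301392 + 372320 - 757120))*(-1/77810) = (361564/496341 - 4823/(-537980))*(-1/77810) = (361564/496341 - 4823*(-1/537980))*(-1/77810) = (361564/496341 + 4823/537980)*(-1/77810) = (196908053363/267021531180)*(-1/77810) = -196908053363/20776945341115800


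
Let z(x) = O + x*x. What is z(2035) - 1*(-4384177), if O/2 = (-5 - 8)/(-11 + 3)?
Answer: 34101621/4 ≈ 8.5254e+6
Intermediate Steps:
O = 13/4 (O = 2*((-5 - 8)/(-11 + 3)) = 2*(-13/(-8)) = 2*(-13*(-1/8)) = 2*(13/8) = 13/4 ≈ 3.2500)
z(x) = 13/4 + x**2 (z(x) = 13/4 + x*x = 13/4 + x**2)
z(2035) - 1*(-4384177) = (13/4 + 2035**2) - 1*(-4384177) = (13/4 + 4141225) + 4384177 = 16564913/4 + 4384177 = 34101621/4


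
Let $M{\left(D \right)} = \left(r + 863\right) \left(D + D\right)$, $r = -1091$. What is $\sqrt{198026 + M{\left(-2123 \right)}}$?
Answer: $\sqrt{1166114} \approx 1079.9$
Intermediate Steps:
$M{\left(D \right)} = - 456 D$ ($M{\left(D \right)} = \left(-1091 + 863\right) \left(D + D\right) = - 228 \cdot 2 D = - 456 D$)
$\sqrt{198026 + M{\left(-2123 \right)}} = \sqrt{198026 - -968088} = \sqrt{198026 + 968088} = \sqrt{1166114}$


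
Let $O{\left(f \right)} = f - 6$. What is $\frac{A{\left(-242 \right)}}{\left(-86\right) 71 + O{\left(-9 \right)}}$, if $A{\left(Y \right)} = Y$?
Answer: $\frac{242}{6121} \approx 0.039536$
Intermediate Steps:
$O{\left(f \right)} = -6 + f$
$\frac{A{\left(-242 \right)}}{\left(-86\right) 71 + O{\left(-9 \right)}} = - \frac{242}{\left(-86\right) 71 - 15} = - \frac{242}{-6106 - 15} = - \frac{242}{-6121} = \left(-242\right) \left(- \frac{1}{6121}\right) = \frac{242}{6121}$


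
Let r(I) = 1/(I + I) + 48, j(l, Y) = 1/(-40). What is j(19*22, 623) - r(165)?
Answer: -63397/1320 ≈ -48.028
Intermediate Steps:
j(l, Y) = -1/40
r(I) = 48 + 1/(2*I) (r(I) = 1/(2*I) + 48 = 48 + 1/(2*I))
j(19*22, 623) - r(165) = -1/40 - (48 + (1/2)/165) = -1/40 - (48 + (1/2)*(1/165)) = -1/40 - (48 + 1/330) = -1/40 - 1*15841/330 = -1/40 - 15841/330 = -63397/1320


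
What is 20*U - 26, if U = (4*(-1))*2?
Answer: -186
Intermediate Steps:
U = -8 (U = -4*2 = -8)
20*U - 26 = 20*(-8) - 26 = -160 - 26 = -186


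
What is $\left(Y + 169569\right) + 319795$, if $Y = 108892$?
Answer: $598256$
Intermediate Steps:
$\left(Y + 169569\right) + 319795 = \left(108892 + 169569\right) + 319795 = 278461 + 319795 = 598256$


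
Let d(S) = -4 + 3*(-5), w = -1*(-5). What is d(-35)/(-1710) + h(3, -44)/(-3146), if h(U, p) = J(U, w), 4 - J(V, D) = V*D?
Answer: 94/6435 ≈ 0.014608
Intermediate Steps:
w = 5
J(V, D) = 4 - D*V (J(V, D) = 4 - V*D = 4 - D*V)
d(S) = -19 (d(S) = -4 - 15 = -19)
h(U, p) = 4 - 5*U (h(U, p) = 4 - 1*5*U = 4 - 5*U)
d(-35)/(-1710) + h(3, -44)/(-3146) = -19/(-1710) + (4 - 5*3)/(-3146) = -19*(-1/1710) + (4 - 15)*(-1/3146) = 1/90 - 11*(-1/3146) = 1/90 + 1/286 = 94/6435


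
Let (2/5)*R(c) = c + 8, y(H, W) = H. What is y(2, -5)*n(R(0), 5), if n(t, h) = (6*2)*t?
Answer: 480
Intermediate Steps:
R(c) = 20 + 5*c/2 (R(c) = 5*(c + 8)/2 = 5*(8 + c)/2 = 20 + 5*c/2)
n(t, h) = 12*t
y(2, -5)*n(R(0), 5) = 2*(12*(20 + (5/2)*0)) = 2*(12*(20 + 0)) = 2*(12*20) = 2*240 = 480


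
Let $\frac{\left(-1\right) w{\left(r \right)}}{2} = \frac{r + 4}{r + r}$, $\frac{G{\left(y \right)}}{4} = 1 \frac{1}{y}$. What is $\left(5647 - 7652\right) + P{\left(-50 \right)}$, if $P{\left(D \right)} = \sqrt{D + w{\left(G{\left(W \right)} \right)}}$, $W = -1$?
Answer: $-2005 + 5 i \sqrt{2} \approx -2005.0 + 7.0711 i$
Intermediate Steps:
$G{\left(y \right)} = \frac{4}{y}$ ($G{\left(y \right)} = 4 \cdot 1 \frac{1}{y} = \frac{4}{y}$)
$w{\left(r \right)} = - \frac{4 + r}{r}$ ($w{\left(r \right)} = - 2 \frac{r + 4}{r + r} = - 2 \frac{4 + r}{2 r} = - \frac{4 + r}{r}$)
$P{\left(D \right)} = \sqrt{D}$ ($P{\left(D \right)} = \sqrt{D + \frac{-4 - \frac{4}{-1}}{4 \frac{1}{-1}}} = \sqrt{D + \frac{-4 - 4 \left(-1\right)}{4 \left(-1\right)}} = \sqrt{D + \frac{-4 - -4}{-4}} = \sqrt{D - \frac{-4 + 4}{4}} = \sqrt{D - 0} = \sqrt{D + 0} = \sqrt{D}$)
$\left(5647 - 7652\right) + P{\left(-50 \right)} = \left(5647 - 7652\right) + \sqrt{-50} = -2005 + 5 i \sqrt{2}$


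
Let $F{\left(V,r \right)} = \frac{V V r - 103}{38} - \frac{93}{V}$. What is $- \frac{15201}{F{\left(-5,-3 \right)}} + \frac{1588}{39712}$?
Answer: $- \frac{7168225163}{6562408} \approx -1092.3$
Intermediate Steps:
$F{\left(V,r \right)} = - \frac{103}{38} - \frac{93}{V} + \frac{r V^{2}}{38}$ ($F{\left(V,r \right)} = \left(V^{2} r - 103\right) \frac{1}{38} - \frac{93}{V} = \left(r V^{2} - 103\right) \frac{1}{38} - \frac{93}{V} = \left(-103 + r V^{2}\right) \frac{1}{38} - \frac{93}{V} = \left(- \frac{103}{38} + \frac{r V^{2}}{38}\right) - \frac{93}{V} = - \frac{103}{38} - \frac{93}{V} + \frac{r V^{2}}{38}$)
$- \frac{15201}{F{\left(-5,-3 \right)}} + \frac{1588}{39712} = - \frac{15201}{\frac{1}{38} \frac{1}{-5} \left(-3534 - 5 \left(-103 - 3 \left(-5\right)^{2}\right)\right)} + \frac{1588}{39712} = - \frac{15201}{\frac{1}{38} \left(- \frac{1}{5}\right) \left(-3534 - 5 \left(-103 - 75\right)\right)} + 1588 \cdot \frac{1}{39712} = - \frac{15201}{\frac{1}{38} \left(- \frac{1}{5}\right) \left(-3534 - 5 \left(-103 - 75\right)\right)} + \frac{397}{9928} = - \frac{15201}{\frac{1}{38} \left(- \frac{1}{5}\right) \left(-3534 - -890\right)} + \frac{397}{9928} = - \frac{15201}{\frac{1}{38} \left(- \frac{1}{5}\right) \left(-3534 + 890\right)} + \frac{397}{9928} = - \frac{15201}{\frac{1}{38} \left(- \frac{1}{5}\right) \left(-2644\right)} + \frac{397}{9928} = - \frac{15201}{\frac{1322}{95}} + \frac{397}{9928} = \left(-15201\right) \frac{95}{1322} + \frac{397}{9928} = - \frac{1444095}{1322} + \frac{397}{9928} = - \frac{7168225163}{6562408}$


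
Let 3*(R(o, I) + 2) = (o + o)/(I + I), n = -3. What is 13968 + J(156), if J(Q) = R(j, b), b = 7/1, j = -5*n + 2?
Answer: 293303/21 ≈ 13967.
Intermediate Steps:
j = 17 (j = -5*(-3) + 2 = 15 + 2 = 17)
b = 7 (b = 7*1 = 7)
R(o, I) = -2 + o/(3*I) (R(o, I) = -2 + ((o + o)/(I + I))/3 = -2 + ((2*o)/((2*I)))/3 = -2 + ((2*o)*(1/(2*I)))/3 = -2 + (o/I)/3 = -2 + o/(3*I))
J(Q) = -25/21 (J(Q) = -2 + (⅓)*17/7 = -2 + (⅓)*17*(⅐) = -2 + 17/21 = -25/21)
13968 + J(156) = 13968 - 25/21 = 293303/21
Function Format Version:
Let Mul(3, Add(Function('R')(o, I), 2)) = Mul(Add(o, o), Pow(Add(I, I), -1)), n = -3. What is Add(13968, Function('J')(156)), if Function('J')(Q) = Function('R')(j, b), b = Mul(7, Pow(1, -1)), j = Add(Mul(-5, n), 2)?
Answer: Rational(293303, 21) ≈ 13967.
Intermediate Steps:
j = 17 (j = Add(Mul(-5, -3), 2) = Add(15, 2) = 17)
b = 7 (b = Mul(7, 1) = 7)
Function('R')(o, I) = Add(-2, Mul(Rational(1, 3), o, Pow(I, -1))) (Function('R')(o, I) = Add(-2, Mul(Rational(1, 3), Mul(Add(o, o), Pow(Add(I, I), -1)))) = Add(-2, Mul(Rational(1, 3), Mul(Mul(2, o), Pow(Mul(2, I), -1)))) = Add(-2, Mul(Rational(1, 3), Mul(Mul(2, o), Mul(Rational(1, 2), Pow(I, -1))))) = Add(-2, Mul(Rational(1, 3), Mul(o, Pow(I, -1)))) = Add(-2, Mul(Rational(1, 3), o, Pow(I, -1))))
Function('J')(Q) = Rational(-25, 21) (Function('J')(Q) = Add(-2, Mul(Rational(1, 3), 17, Pow(7, -1))) = Add(-2, Mul(Rational(1, 3), 17, Rational(1, 7))) = Add(-2, Rational(17, 21)) = Rational(-25, 21))
Add(13968, Function('J')(156)) = Add(13968, Rational(-25, 21)) = Rational(293303, 21)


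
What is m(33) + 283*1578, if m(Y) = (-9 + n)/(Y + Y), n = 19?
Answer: 14736947/33 ≈ 4.4657e+5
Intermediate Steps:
m(Y) = 5/Y (m(Y) = (-9 + 19)/(Y + Y) = 10/((2*Y)) = 10*(1/(2*Y)) = 5/Y)
m(33) + 283*1578 = 5/33 + 283*1578 = 5*(1/33) + 446574 = 5/33 + 446574 = 14736947/33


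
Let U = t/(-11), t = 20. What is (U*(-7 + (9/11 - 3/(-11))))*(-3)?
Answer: -3900/121 ≈ -32.231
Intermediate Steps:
U = -20/11 (U = 20/(-11) = 20*(-1/11) = -20/11 ≈ -1.8182)
(U*(-7 + (9/11 - 3/(-11))))*(-3) = -20*(-7 + (9/11 - 3/(-11)))/11*(-3) = -20*(-7 + (9*(1/11) - 3*(-1/11)))/11*(-3) = -20*(-7 + (9/11 + 3/11))/11*(-3) = -20*(-7 + 12/11)/11*(-3) = -20/11*(-65/11)*(-3) = (1300/121)*(-3) = -3900/121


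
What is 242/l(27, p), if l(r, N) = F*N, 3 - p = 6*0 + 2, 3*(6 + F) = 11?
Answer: -726/7 ≈ -103.71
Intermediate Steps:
F = -7/3 (F = -6 + (⅓)*11 = -6 + 11/3 = -7/3 ≈ -2.3333)
p = 1 (p = 3 - (6*0 + 2) = 3 - (0 + 2) = 3 - 1*2 = 3 - 2 = 1)
l(r, N) = -7*N/3
242/l(27, p) = 242/((-7/3*1)) = 242/(-7/3) = 242*(-3/7) = -726/7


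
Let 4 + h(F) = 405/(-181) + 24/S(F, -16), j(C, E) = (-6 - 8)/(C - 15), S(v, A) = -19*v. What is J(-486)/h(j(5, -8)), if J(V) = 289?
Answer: -6957097/171877 ≈ -40.477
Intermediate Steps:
j(C, E) = -14/(-15 + C)
h(F) = -1129/181 - 24/(19*F) (h(F) = -4 + (405/(-181) + 24/((-19*F))) = -4 + (405*(-1/181) + 24*(-1/(19*F))) = -4 + (-405/181 - 24/(19*F)) = -1129/181 - 24/(19*F))
J(-486)/h(j(5, -8)) = 289/(((-4344 - (-300314)/(-15 + 5))/(3439*((-14/(-15 + 5)))))) = 289/(((-4344 - (-300314)/(-10))/(3439*((-14/(-10)))))) = 289/(((-4344 - (-300314)*(-1)/10)/(3439*((-14*(-⅒)))))) = 289/(((-4344 - 21451*7/5)/(3439*(7/5)))) = 289/(((1/3439)*(5/7)*(-4344 - 150157/5))) = 289/(((1/3439)*(5/7)*(-171877/5))) = 289/(-171877/24073) = 289*(-24073/171877) = -6957097/171877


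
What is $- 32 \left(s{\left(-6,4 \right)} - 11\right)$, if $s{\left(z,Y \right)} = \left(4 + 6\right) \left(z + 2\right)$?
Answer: $1632$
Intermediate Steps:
$s{\left(z,Y \right)} = 20 + 10 z$ ($s{\left(z,Y \right)} = 10 \left(2 + z\right) = 20 + 10 z$)
$- 32 \left(s{\left(-6,4 \right)} - 11\right) = - 32 \left(\left(20 + 10 \left(-6\right)\right) - 11\right) = - 32 \left(\left(20 - 60\right) - 11\right) = - 32 \left(-40 - 11\right) = \left(-32\right) \left(-51\right) = 1632$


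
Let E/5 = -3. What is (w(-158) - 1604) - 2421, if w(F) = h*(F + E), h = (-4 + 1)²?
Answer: -5582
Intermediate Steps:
E = -15 (E = 5*(-3) = -15)
h = 9 (h = (-3)² = 9)
w(F) = -135 + 9*F (w(F) = 9*(F - 15) = 9*(-15 + F) = -135 + 9*F)
(w(-158) - 1604) - 2421 = ((-135 + 9*(-158)) - 1604) - 2421 = ((-135 - 1422) - 1604) - 2421 = (-1557 - 1604) - 2421 = -3161 - 2421 = -5582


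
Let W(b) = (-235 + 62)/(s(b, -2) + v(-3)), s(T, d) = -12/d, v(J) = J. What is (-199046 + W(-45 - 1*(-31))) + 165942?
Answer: -99485/3 ≈ -33162.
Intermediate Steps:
W(b) = -173/3 (W(b) = (-235 + 62)/(-12/(-2) - 3) = -173/(-12*(-½) - 3) = -173/(6 - 3) = -173/3)
(-199046 + W(-45 - 1*(-31))) + 165942 = (-199046 - 173/3) + 165942 = -597311/3 + 165942 = -99485/3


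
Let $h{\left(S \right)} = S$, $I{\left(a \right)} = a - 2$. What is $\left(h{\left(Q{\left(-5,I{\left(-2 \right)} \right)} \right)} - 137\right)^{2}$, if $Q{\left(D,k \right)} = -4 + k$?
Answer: $21025$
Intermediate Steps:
$I{\left(a \right)} = -2 + a$ ($I{\left(a \right)} = a - 2 = -2 + a$)
$\left(h{\left(Q{\left(-5,I{\left(-2 \right)} \right)} \right)} - 137\right)^{2} = \left(\left(-4 - 4\right) - 137\right)^{2} = \left(-8 - 137\right)^{2} = \left(-145\right)^{2} = 21025$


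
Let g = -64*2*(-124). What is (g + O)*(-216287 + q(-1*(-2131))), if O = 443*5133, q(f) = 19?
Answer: -495208519988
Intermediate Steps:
g = 15872 (g = -128*(-124) = 15872)
O = 2273919
(g + O)*(-216287 + q(-1*(-2131))) = (15872 + 2273919)*(-216287 + 19) = 2289791*(-216268) = -495208519988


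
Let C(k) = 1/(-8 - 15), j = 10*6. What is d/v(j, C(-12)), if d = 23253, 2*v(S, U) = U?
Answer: -1069638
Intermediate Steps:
j = 60
C(k) = -1/23 (C(k) = 1/(-23) = -1/23)
v(S, U) = U/2
d/v(j, C(-12)) = 23253/(((1/2)*(-1/23))) = 23253/(-1/46) = 23253*(-46) = -1069638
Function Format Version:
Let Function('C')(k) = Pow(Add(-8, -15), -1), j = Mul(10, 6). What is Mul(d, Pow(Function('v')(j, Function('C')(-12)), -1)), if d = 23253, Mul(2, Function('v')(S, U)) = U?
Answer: -1069638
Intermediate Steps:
j = 60
Function('C')(k) = Rational(-1, 23) (Function('C')(k) = Pow(-23, -1) = Rational(-1, 23))
Function('v')(S, U) = Mul(Rational(1, 2), U)
Mul(d, Pow(Function('v')(j, Function('C')(-12)), -1)) = Mul(23253, Pow(Mul(Rational(1, 2), Rational(-1, 23)), -1)) = Mul(23253, Pow(Rational(-1, 46), -1)) = Mul(23253, -46) = -1069638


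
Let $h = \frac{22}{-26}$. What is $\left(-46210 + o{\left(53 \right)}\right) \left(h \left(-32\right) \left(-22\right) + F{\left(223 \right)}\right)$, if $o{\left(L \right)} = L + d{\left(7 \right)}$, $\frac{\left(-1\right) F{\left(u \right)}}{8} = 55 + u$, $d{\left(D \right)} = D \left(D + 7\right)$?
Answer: $129872208$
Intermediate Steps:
$d{\left(D \right)} = D \left(7 + D\right)$
$h = - \frac{11}{13}$ ($h = 22 \left(- \frac{1}{26}\right) = - \frac{11}{13} \approx -0.84615$)
$F{\left(u \right)} = -440 - 8 u$ ($F{\left(u \right)} = - 8 \left(55 + u\right) = -440 - 8 u$)
$o{\left(L \right)} = 98 + L$ ($o{\left(L \right)} = L + 7 \left(7 + 7\right) = L + 7 \cdot 14 = L + 98 = 98 + L$)
$\left(-46210 + o{\left(53 \right)}\right) \left(h \left(-32\right) \left(-22\right) + F{\left(223 \right)}\right) = \left(-46210 + \left(98 + 53\right)\right) \left(\left(- \frac{11}{13}\right) \left(-32\right) \left(-22\right) - 2224\right) = \left(-46210 + 151\right) \left(\frac{352}{13} \left(-22\right) - 2224\right) = - 46059 \left(- \frac{7744}{13} - 2224\right) = \left(-46059\right) \left(- \frac{36656}{13}\right) = 129872208$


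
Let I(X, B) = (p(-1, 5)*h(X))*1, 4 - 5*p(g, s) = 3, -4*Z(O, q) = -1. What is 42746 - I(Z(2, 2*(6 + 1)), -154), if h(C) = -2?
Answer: 213732/5 ≈ 42746.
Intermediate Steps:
Z(O, q) = ¼ (Z(O, q) = -¼*(-1) = ¼)
p(g, s) = ⅕ (p(g, s) = ⅘ - ⅕*3 = ⅘ - ⅗ = ⅕)
I(X, B) = -⅖ (I(X, B) = ((⅕)*(-2))*1 = -⅖*1 = -⅖)
42746 - I(Z(2, 2*(6 + 1)), -154) = 42746 - 1*(-⅖) = 42746 + ⅖ = 213732/5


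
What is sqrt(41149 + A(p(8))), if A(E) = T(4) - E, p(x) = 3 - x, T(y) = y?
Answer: sqrt(41158) ≈ 202.87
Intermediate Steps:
A(E) = 4 - E
sqrt(41149 + A(p(8))) = sqrt(41149 + (4 - (3 - 1*8))) = sqrt(41149 + (4 - (3 - 8))) = sqrt(41149 + (4 - 1*(-5))) = sqrt(41149 + (4 + 5)) = sqrt(41149 + 9) = sqrt(41158)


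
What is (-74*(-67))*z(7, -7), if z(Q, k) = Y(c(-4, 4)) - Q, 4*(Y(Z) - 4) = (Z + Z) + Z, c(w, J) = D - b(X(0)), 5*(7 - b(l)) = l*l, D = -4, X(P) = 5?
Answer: -37185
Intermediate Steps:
b(l) = 7 - l**2/5 (b(l) = 7 - l*l/5 = 7 - l**2/5)
c(w, J) = -6 (c(w, J) = -4 - (7 - 1/5*5**2) = -4 - (7 - 1/5*25) = -4 - (7 - 5) = -4 - 1*2 = -4 - 2 = -6)
Y(Z) = 4 + 3*Z/4 (Y(Z) = 4 + ((Z + Z) + Z)/4 = 4 + (2*Z + Z)/4 = 4 + (3*Z)/4 = 4 + 3*Z/4)
z(Q, k) = -1/2 - Q (z(Q, k) = (4 + (3/4)*(-6)) - Q = (4 - 9/2) - Q = -1/2 - Q)
(-74*(-67))*z(7, -7) = (-74*(-67))*(-1/2 - 1*7) = 4958*(-1/2 - 7) = 4958*(-15/2) = -37185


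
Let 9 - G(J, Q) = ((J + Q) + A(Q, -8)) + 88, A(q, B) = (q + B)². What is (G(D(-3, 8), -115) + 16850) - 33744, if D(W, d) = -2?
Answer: -31985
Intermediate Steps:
A(q, B) = (B + q)²
G(J, Q) = -79 - J - Q - (-8 + Q)² (G(J, Q) = 9 - (((J + Q) + (-8 + Q)²) + 88) = 9 - ((J + Q + (-8 + Q)²) + 88) = 9 - (88 + J + Q + (-8 + Q)²) = 9 + (-88 - J - Q - (-8 + Q)²) = -79 - J - Q - (-8 + Q)²)
(G(D(-3, 8), -115) + 16850) - 33744 = ((-143 - 1*(-2) - 1*(-115)² + 15*(-115)) + 16850) - 33744 = ((-143 + 2 - 1*13225 - 1725) + 16850) - 33744 = ((-143 + 2 - 13225 - 1725) + 16850) - 33744 = (-15091 + 16850) - 33744 = 1759 - 33744 = -31985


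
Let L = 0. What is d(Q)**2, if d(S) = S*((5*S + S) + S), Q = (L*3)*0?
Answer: 0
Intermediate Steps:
Q = 0 (Q = (0*3)*0 = 0*0 = 0)
d(S) = 7*S**2 (d(S) = S*(6*S + S) = S*(7*S) = 7*S**2)
d(Q)**2 = (7*0**2)**2 = (7*0)**2 = 0**2 = 0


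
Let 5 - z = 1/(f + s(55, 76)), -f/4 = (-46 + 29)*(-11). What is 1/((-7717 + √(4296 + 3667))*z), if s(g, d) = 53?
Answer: -5363315/206975381976 - 695*√7963/206975381976 ≈ -2.6212e-5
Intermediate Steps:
f = -748 (f = -4*(-46 + 29)*(-11) = -(-68)*(-11) = -4*187 = -748)
z = 3476/695 (z = 5 - 1/(-748 + 53) = 5 - 1/(-695) = 5 - 1*(-1/695) = 5 + 1/695 = 3476/695 ≈ 5.0014)
1/((-7717 + √(4296 + 3667))*z) = 1/((-7717 + √(4296 + 3667))*(3476/695)) = (695/3476)/(-7717 + √7963) = 695/(3476*(-7717 + √7963))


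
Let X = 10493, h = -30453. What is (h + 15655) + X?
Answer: -4305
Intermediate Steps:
(h + 15655) + X = (-30453 + 15655) + 10493 = -14798 + 10493 = -4305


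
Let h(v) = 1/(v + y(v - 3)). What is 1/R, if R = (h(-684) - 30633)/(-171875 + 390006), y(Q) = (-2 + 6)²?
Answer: -145711508/20462845 ≈ -7.1208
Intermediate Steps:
y(Q) = 16 (y(Q) = 4² = 16)
h(v) = 1/(16 + v) (h(v) = 1/(v + 16) = 1/(16 + v))
R = -20462845/145711508 (R = (1/(16 - 684) - 30633)/(-171875 + 390006) = (1/(-668) - 30633)/218131 = (-1/668 - 30633)*(1/218131) = -20462845/668*1/218131 = -20462845/145711508 ≈ -0.14043)
1/R = 1/(-20462845/145711508) = -145711508/20462845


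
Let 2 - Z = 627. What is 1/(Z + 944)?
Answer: 1/319 ≈ 0.0031348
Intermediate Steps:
Z = -625 (Z = 2 - 1*627 = 2 - 627 = -625)
1/(Z + 944) = 1/(-625 + 944) = 1/319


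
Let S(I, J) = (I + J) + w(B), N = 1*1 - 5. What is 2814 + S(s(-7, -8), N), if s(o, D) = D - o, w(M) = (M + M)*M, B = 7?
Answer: 2907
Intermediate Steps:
w(M) = 2*M**2 (w(M) = (2*M)*M = 2*M**2)
N = -4 (N = 1 - 5 = -4)
S(I, J) = 98 + I + J (S(I, J) = (I + J) + 2*7**2 = (I + J) + 2*49 = (I + J) + 98 = 98 + I + J)
2814 + S(s(-7, -8), N) = 2814 + (98 + (-8 - 1*(-7)) - 4) = 2814 + (98 + (-8 + 7) - 4) = 2814 + (98 - 1 - 4) = 2814 + 93 = 2907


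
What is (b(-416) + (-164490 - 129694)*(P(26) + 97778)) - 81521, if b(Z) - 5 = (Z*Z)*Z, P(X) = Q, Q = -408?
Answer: -28716768892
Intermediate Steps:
P(X) = -408
b(Z) = 5 + Z³ (b(Z) = 5 + (Z*Z)*Z = 5 + Z²*Z = 5 + Z³)
(b(-416) + (-164490 - 129694)*(P(26) + 97778)) - 81521 = ((5 + (-416)³) + (-164490 - 129694)*(-408 + 97778)) - 81521 = ((5 - 71991296) - 294184*97370) - 81521 = (-71991291 - 28644696080) - 81521 = -28716687371 - 81521 = -28716768892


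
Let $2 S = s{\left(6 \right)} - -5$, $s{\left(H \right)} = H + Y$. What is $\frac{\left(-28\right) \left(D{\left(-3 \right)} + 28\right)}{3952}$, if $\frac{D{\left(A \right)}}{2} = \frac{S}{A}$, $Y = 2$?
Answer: $- \frac{497}{2964} \approx -0.16768$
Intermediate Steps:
$s{\left(H \right)} = 2 + H$ ($s{\left(H \right)} = H + 2 = 2 + H$)
$S = \frac{13}{2}$ ($S = \frac{\left(2 + 6\right) - -5}{2} = \frac{8 + 5}{2} = \frac{1}{2} \cdot 13 = \frac{13}{2} \approx 6.5$)
$D{\left(A \right)} = \frac{13}{A}$ ($D{\left(A \right)} = 2 \frac{13}{2 A} = \frac{13}{A}$)
$\frac{\left(-28\right) \left(D{\left(-3 \right)} + 28\right)}{3952} = \frac{\left(-28\right) \left(\frac{13}{-3} + 28\right)}{3952} = - 28 \left(13 \left(- \frac{1}{3}\right) + 28\right) \frac{1}{3952} = - 28 \left(- \frac{13}{3} + 28\right) \frac{1}{3952} = \left(-28\right) \frac{71}{3} \cdot \frac{1}{3952} = \left(- \frac{1988}{3}\right) \frac{1}{3952} = - \frac{497}{2964}$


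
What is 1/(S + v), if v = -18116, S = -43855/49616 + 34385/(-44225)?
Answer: -62693360/1135857067861 ≈ -5.5195e-5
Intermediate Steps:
S = -104158101/62693360 (S = -43855*1/49616 + 34385*(-1/44225) = -6265/7088 - 6877/8845 = -104158101/62693360 ≈ -1.6614)
1/(S + v) = 1/(-104158101/62693360 - 18116) = 1/(-1135857067861/62693360) = -62693360/1135857067861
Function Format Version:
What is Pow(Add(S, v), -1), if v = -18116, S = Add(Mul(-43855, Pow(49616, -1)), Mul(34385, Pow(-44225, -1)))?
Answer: Rational(-62693360, 1135857067861) ≈ -5.5195e-5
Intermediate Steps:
S = Rational(-104158101, 62693360) (S = Add(Mul(-43855, Rational(1, 49616)), Mul(34385, Rational(-1, 44225))) = Add(Rational(-6265, 7088), Rational(-6877, 8845)) = Rational(-104158101, 62693360) ≈ -1.6614)
Pow(Add(S, v), -1) = Pow(Add(Rational(-104158101, 62693360), -18116), -1) = Pow(Rational(-1135857067861, 62693360), -1) = Rational(-62693360, 1135857067861)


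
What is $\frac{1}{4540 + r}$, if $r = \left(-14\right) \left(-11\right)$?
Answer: $\frac{1}{4694} \approx 0.00021304$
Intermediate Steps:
$r = 154$
$\frac{1}{4540 + r} = \frac{1}{4540 + 154} = \frac{1}{4694}$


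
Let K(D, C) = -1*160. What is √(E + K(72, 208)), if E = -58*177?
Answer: I*√10426 ≈ 102.11*I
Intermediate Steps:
E = -10266
K(D, C) = -160
√(E + K(72, 208)) = √(-10266 - 160) = √(-10426) = I*√10426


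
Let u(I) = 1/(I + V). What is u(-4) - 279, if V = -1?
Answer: -1396/5 ≈ -279.20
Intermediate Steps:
u(I) = 1/(-1 + I) (u(I) = 1/(I - 1) = 1/(-1 + I))
u(-4) - 279 = 1/(-1 - 4) - 279 = 1/(-5) - 279 = -⅕ - 279 = -1396/5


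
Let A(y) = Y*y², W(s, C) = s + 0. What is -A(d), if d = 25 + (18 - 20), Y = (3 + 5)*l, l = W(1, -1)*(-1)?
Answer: 4232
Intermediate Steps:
W(s, C) = s
l = -1 (l = 1*(-1) = -1)
Y = -8 (Y = (3 + 5)*(-1) = 8*(-1) = -8)
d = 23 (d = 25 - 2 = 23)
A(y) = -8*y²
-A(d) = -(-8)*23² = -(-8)*529 = -1*(-4232) = 4232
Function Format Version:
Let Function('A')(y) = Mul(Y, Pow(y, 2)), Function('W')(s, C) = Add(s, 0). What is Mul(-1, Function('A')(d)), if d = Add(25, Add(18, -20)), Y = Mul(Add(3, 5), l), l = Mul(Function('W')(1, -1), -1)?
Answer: 4232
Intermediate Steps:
Function('W')(s, C) = s
l = -1 (l = Mul(1, -1) = -1)
Y = -8 (Y = Mul(Add(3, 5), -1) = Mul(8, -1) = -8)
d = 23 (d = Add(25, -2) = 23)
Function('A')(y) = Mul(-8, Pow(y, 2))
Mul(-1, Function('A')(d)) = Mul(-1, Mul(-8, Pow(23, 2))) = Mul(-1, Mul(-8, 529)) = Mul(-1, -4232) = 4232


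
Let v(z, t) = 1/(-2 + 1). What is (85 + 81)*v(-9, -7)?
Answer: -166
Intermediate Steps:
v(z, t) = -1 (v(z, t) = 1/(-1) = -1)
(85 + 81)*v(-9, -7) = (85 + 81)*(-1) = 166*(-1) = -166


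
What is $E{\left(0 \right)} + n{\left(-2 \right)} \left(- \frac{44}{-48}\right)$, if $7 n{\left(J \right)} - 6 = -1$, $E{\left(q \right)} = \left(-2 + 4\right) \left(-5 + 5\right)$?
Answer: $\frac{55}{84} \approx 0.65476$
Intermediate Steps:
$E{\left(q \right)} = 0$ ($E{\left(q \right)} = 2 \cdot 0 = 0$)
$n{\left(J \right)} = \frac{5}{7}$ ($n{\left(J \right)} = \frac{6}{7} + \frac{1}{7} \left(-1\right) = \frac{6}{7} - \frac{1}{7} = \frac{5}{7}$)
$E{\left(0 \right)} + n{\left(-2 \right)} \left(- \frac{44}{-48}\right) = 0 + \frac{5 \left(- \frac{44}{-48}\right)}{7} = 0 + \frac{5 \left(\left(-44\right) \left(- \frac{1}{48}\right)\right)}{7} = 0 + \frac{5}{7} \cdot \frac{11}{12} = 0 + \frac{55}{84} = \frac{55}{84}$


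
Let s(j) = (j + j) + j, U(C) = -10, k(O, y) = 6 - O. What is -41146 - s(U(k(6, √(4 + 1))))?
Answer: -41116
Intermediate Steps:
s(j) = 3*j (s(j) = 2*j + j = 3*j)
-41146 - s(U(k(6, √(4 + 1)))) = -41146 - 3*(-10) = -41146 - 1*(-30) = -41146 + 30 = -41116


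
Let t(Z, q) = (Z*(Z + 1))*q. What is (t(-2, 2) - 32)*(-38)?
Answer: 1064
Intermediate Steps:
t(Z, q) = Z*q*(1 + Z) (t(Z, q) = (Z*(1 + Z))*q = Z*q*(1 + Z))
(t(-2, 2) - 32)*(-38) = (-2*2*(1 - 2) - 32)*(-38) = (-2*2*(-1) - 32)*(-38) = (4 - 32)*(-38) = -28*(-38) = 1064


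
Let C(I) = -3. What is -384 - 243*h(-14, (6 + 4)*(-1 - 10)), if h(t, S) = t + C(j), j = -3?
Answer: 3747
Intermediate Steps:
h(t, S) = -3 + t (h(t, S) = t - 3 = -3 + t)
-384 - 243*h(-14, (6 + 4)*(-1 - 10)) = -384 - 243*(-3 - 14) = -384 - 243*(-17) = -384 + 4131 = 3747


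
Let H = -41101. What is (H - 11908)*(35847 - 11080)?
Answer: -1312873903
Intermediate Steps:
(H - 11908)*(35847 - 11080) = (-41101 - 11908)*(35847 - 11080) = -53009*24767 = -1312873903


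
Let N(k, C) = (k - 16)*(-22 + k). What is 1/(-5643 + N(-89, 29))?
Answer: 1/6012 ≈ 0.00016633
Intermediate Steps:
N(k, C) = (-22 + k)*(-16 + k) (N(k, C) = (-16 + k)*(-22 + k) = (-22 + k)*(-16 + k))
1/(-5643 + N(-89, 29)) = 1/(-5643 + (352 + (-89)**2 - 38*(-89))) = 1/(-5643 + (352 + 7921 + 3382)) = 1/(-5643 + 11655) = 1/6012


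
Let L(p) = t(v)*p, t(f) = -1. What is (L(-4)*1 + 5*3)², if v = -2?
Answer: 361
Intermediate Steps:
L(p) = -p
(L(-4)*1 + 5*3)² = (-1*(-4)*1 + 5*3)² = (4*1 + 15)² = (4 + 15)² = 19² = 361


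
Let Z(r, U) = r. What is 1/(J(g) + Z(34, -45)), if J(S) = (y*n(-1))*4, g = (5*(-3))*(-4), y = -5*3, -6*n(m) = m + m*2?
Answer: ¼ ≈ 0.25000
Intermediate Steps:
n(m) = -m/2 (n(m) = -(m + m*2)/6 = -(m + 2*m)/6 = -m/2)
y = -15
g = 60 (g = -15*(-4) = 60)
J(S) = -30 (J(S) = -(-15)*(-1)/2*4 = -15*½*4 = -15/2*4 = -30)
1/(J(g) + Z(34, -45)) = 1/(-30 + 34) = 1/4 = ¼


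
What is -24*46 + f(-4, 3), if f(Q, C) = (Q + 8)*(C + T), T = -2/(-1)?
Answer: -1084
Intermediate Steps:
T = 2 (T = -2*(-1) = 2)
f(Q, C) = (2 + C)*(8 + Q) (f(Q, C) = (Q + 8)*(C + 2) = (8 + Q)*(2 + C) = (2 + C)*(8 + Q))
-24*46 + f(-4, 3) = -24*46 + (16 + 2*(-4) + 8*3 + 3*(-4)) = -1104 + (16 - 8 + 24 - 12) = -1104 + 20 = -1084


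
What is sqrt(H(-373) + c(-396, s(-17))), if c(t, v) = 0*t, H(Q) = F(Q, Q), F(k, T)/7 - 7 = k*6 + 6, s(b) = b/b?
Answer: 5*I*sqrt(623) ≈ 124.8*I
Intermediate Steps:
s(b) = 1
F(k, T) = 91 + 42*k (F(k, T) = 49 + 7*(k*6 + 6) = 49 + 7*(6*k + 6) = 49 + 7*(6 + 6*k) = 49 + (42 + 42*k) = 91 + 42*k)
H(Q) = 91 + 42*Q
c(t, v) = 0
sqrt(H(-373) + c(-396, s(-17))) = sqrt((91 + 42*(-373)) + 0) = sqrt((91 - 15666) + 0) = sqrt(-15575 + 0) = sqrt(-15575) = 5*I*sqrt(623)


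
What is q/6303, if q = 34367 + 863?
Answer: 35230/6303 ≈ 5.5894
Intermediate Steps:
q = 35230
q/6303 = 35230/6303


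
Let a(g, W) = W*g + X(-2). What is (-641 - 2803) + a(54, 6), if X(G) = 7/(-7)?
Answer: -3121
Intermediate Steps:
X(G) = -1 (X(G) = 7*(-⅐) = -1)
a(g, W) = -1 + W*g (a(g, W) = W*g - 1 = -1 + W*g)
(-641 - 2803) + a(54, 6) = (-641 - 2803) + (-1 + 6*54) = -3444 + (-1 + 324) = -3444 + 323 = -3121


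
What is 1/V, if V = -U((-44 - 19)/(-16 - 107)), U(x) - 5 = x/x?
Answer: -⅙ ≈ -0.16667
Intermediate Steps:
U(x) = 6 (U(x) = 5 + x/x = 5 + 1 = 6)
V = -6 (V = -1*6 = -6)
1/V = 1/(-6) = -⅙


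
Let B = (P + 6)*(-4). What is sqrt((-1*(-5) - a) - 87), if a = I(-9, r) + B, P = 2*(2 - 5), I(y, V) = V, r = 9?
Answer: I*sqrt(91) ≈ 9.5394*I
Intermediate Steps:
P = -6 (P = 2*(-3) = -6)
B = 0 (B = (-6 + 6)*(-4) = 0*(-4) = 0)
a = 9 (a = 9 + 0 = 9)
sqrt((-1*(-5) - a) - 87) = sqrt((-1*(-5) - 1*9) - 87) = sqrt((5 - 9) - 87) = sqrt(-4 - 87) = sqrt(-91) = I*sqrt(91)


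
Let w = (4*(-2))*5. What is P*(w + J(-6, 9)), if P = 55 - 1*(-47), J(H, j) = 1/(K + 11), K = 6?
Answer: -4074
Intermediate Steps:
J(H, j) = 1/17 (J(H, j) = 1/(6 + 11) = 1/17)
P = 102 (P = 55 + 47 = 102)
w = -40 (w = -8*5 = -40)
P*(w + J(-6, 9)) = 102*(-40 + 1/17) = 102*(-679/17) = -4074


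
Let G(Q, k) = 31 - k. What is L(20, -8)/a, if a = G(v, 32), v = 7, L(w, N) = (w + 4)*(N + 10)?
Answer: -48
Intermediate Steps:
L(w, N) = (4 + w)*(10 + N)
a = -1 (a = 31 - 1*32 = 31 - 32 = -1)
L(20, -8)/a = (40 + 4*(-8) + 10*20 - 8*20)/(-1) = (40 - 32 + 200 - 160)*(-1) = 48*(-1) = -48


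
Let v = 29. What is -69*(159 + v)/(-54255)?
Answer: 4324/18085 ≈ 0.23909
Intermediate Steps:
-69*(159 + v)/(-54255) = -69*(159 + 29)/(-54255) = -69*188*(-1/54255) = -12972*(-1/54255) = 4324/18085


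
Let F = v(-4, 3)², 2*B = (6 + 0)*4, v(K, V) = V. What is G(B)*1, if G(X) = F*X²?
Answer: 1296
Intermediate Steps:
B = 12 (B = ((6 + 0)*4)/2 = (6*4)/2 = (½)*24 = 12)
F = 9 (F = 3² = 9)
G(X) = 9*X²
G(B)*1 = (9*12²)*1 = (9*144)*1 = 1296*1 = 1296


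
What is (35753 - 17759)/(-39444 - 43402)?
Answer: -8997/41423 ≈ -0.21720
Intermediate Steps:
(35753 - 17759)/(-39444 - 43402) = 17994/(-82846) = 17994*(-1/82846) = -8997/41423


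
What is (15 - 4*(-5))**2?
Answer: 1225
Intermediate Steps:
(15 - 4*(-5))**2 = (15 + 20)**2 = 35**2 = 1225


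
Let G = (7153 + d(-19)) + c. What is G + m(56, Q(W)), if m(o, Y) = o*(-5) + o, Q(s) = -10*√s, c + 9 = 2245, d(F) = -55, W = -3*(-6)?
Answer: 9110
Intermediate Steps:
W = 18
c = 2236 (c = -9 + 2245 = 2236)
G = 9334 (G = (7153 - 55) + 2236 = 7098 + 2236 = 9334)
m(o, Y) = -4*o (m(o, Y) = -5*o + o = -4*o)
G + m(56, Q(W)) = 9334 - 4*56 = 9334 - 224 = 9110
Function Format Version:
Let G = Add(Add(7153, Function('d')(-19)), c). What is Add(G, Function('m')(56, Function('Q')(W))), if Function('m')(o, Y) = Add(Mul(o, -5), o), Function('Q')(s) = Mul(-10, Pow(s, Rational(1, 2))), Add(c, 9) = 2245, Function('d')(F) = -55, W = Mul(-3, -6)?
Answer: 9110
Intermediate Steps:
W = 18
c = 2236 (c = Add(-9, 2245) = 2236)
G = 9334 (G = Add(Add(7153, -55), 2236) = Add(7098, 2236) = 9334)
Function('m')(o, Y) = Mul(-4, o) (Function('m')(o, Y) = Add(Mul(-5, o), o) = Mul(-4, o))
Add(G, Function('m')(56, Function('Q')(W))) = Add(9334, Mul(-4, 56)) = Add(9334, -224) = 9110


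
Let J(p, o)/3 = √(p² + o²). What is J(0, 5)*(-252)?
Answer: -3780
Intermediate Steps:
J(p, o) = 3*√(o² + p²) (J(p, o) = 3*√(p² + o²) = 3*√(o² + p²))
J(0, 5)*(-252) = (3*√(5² + 0²))*(-252) = (3*√(25 + 0))*(-252) = (3*√25)*(-252) = (3*5)*(-252) = 15*(-252) = -3780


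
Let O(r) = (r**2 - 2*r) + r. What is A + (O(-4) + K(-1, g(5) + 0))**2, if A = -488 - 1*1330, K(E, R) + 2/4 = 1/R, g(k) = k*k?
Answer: -3590471/2500 ≈ -1436.2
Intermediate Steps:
O(r) = r**2 - r
g(k) = k**2
K(E, R) = -1/2 + 1/R
A = -1818 (A = -488 - 1330 = -1818)
A + (O(-4) + K(-1, g(5) + 0))**2 = -1818 + (-4*(-1 - 4) + (2 - (5**2 + 0))/(2*(5**2 + 0)))**2 = -1818 + (-4*(-5) + (2 - (25 + 0))/(2*(25 + 0)))**2 = -1818 + (20 + (1/2)*(2 - 1*25)/25)**2 = -1818 + (20 + (1/2)*(1/25)*(2 - 25))**2 = -1818 + (20 + (1/2)*(1/25)*(-23))**2 = -1818 + (20 - 23/50)**2 = -1818 + (977/50)**2 = -1818 + 954529/2500 = -3590471/2500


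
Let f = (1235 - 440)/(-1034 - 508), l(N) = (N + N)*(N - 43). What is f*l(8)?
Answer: 74200/257 ≈ 288.72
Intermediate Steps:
l(N) = 2*N*(-43 + N) (l(N) = (2*N)*(-43 + N) = 2*N*(-43 + N))
f = -265/514 (f = 795/(-1542) = 795*(-1/1542) = -265/514 ≈ -0.51556)
f*l(8) = -265*8*(-43 + 8)/257 = -265*8*(-35)/257 = -265/514*(-560) = 74200/257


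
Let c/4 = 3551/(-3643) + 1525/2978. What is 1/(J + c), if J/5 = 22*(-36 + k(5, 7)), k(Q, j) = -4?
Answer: -5424427/23877517406 ≈ -0.00022718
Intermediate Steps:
c = -10038606/5424427 (c = 4*(3551/(-3643) + 1525/2978) = 4*(3551*(-1/3643) + 1525*(1/2978)) = 4*(-3551/3643 + 1525/2978) = 4*(-5019303/10848854) = -10038606/5424427 ≈ -1.8506)
J = -4400 (J = 5*(22*(-36 - 4)) = 5*(22*(-40)) = 5*(-880) = -4400)
1/(J + c) = 1/(-4400 - 10038606/5424427) = 1/(-23877517406/5424427) = -5424427/23877517406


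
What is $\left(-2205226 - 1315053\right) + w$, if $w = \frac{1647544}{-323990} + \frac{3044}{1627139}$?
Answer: $- \frac{927905986770698623}{263588382305} \approx -3.5203 \cdot 10^{6}$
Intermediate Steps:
$w = - \frac{1339898435528}{263588382305}$ ($w = 1647544 \left(- \frac{1}{323990}\right) + 3044 \cdot \frac{1}{1627139} = - \frac{823772}{161995} + \frac{3044}{1627139} = - \frac{1339898435528}{263588382305} \approx -5.0833$)
$\left(-2205226 - 1315053\right) + w = \left(-2205226 - 1315053\right) - \frac{1339898435528}{263588382305} = -3520279 - \frac{1339898435528}{263588382305} = - \frac{927905986770698623}{263588382305}$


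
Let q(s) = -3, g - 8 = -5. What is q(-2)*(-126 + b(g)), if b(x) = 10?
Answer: 348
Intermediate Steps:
g = 3 (g = 8 - 5 = 3)
q(-2)*(-126 + b(g)) = -3*(-126 + 10) = -3*(-116) = 348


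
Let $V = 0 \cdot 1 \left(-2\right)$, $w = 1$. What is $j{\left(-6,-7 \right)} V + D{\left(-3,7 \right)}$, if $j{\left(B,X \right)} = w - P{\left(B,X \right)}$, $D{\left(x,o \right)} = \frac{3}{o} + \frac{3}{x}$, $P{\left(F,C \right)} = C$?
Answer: $- \frac{4}{7} \approx -0.57143$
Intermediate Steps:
$j{\left(B,X \right)} = 1 - X$
$V = 0$ ($V = 0 \left(-2\right) = 0$)
$j{\left(-6,-7 \right)} V + D{\left(-3,7 \right)} = \left(1 - -7\right) 0 + \left(\frac{3}{7} + \frac{3}{-3}\right) = \left(1 + 7\right) 0 + \left(3 \cdot \frac{1}{7} + 3 \left(- \frac{1}{3}\right)\right) = 8 \cdot 0 + \left(\frac{3}{7} - 1\right) = 0 - \frac{4}{7} = - \frac{4}{7}$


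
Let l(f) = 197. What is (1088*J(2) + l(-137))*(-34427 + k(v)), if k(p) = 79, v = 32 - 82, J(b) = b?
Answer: -81507804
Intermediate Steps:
v = -50
(1088*J(2) + l(-137))*(-34427 + k(v)) = (1088*2 + 197)*(-34427 + 79) = (2176 + 197)*(-34348) = 2373*(-34348) = -81507804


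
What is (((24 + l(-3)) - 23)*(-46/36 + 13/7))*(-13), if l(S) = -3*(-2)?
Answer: -949/18 ≈ -52.722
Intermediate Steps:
l(S) = 6
(((24 + l(-3)) - 23)*(-46/36 + 13/7))*(-13) = (((24 + 6) - 23)*(-46/36 + 13/7))*(-13) = ((30 - 23)*(-46*1/36 + 13*(⅐)))*(-13) = (7*(-23/18 + 13/7))*(-13) = (7*(73/126))*(-13) = (73/18)*(-13) = -949/18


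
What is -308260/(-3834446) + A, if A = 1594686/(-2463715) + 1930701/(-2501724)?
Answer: -5272785291569329739/3938956985735293060 ≈ -1.3386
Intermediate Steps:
A = -2915387084293/2054511648220 (A = 1594686*(-1/2463715) + 1930701*(-1/2501724) = -1594686/2463715 - 643567/833908 = -2915387084293/2054511648220 ≈ -1.4190)
-308260/(-3834446) + A = -308260/(-3834446) - 2915387084293/2054511648220 = -308260*(-1/3834446) - 2915387084293/2054511648220 = 154130/1917223 - 2915387084293/2054511648220 = -5272785291569329739/3938956985735293060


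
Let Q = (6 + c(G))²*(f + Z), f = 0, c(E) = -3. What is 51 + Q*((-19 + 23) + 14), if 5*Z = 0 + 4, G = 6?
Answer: 903/5 ≈ 180.60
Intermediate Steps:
Z = ⅘ (Z = (0 + 4)/5 = (⅕)*4 = ⅘ ≈ 0.80000)
Q = 36/5 (Q = (6 - 3)²*(0 + ⅘) = 3²*(⅘) = 9*(⅘) = 36/5 ≈ 7.2000)
51 + Q*((-19 + 23) + 14) = 51 + 36*((-19 + 23) + 14)/5 = 51 + 36*(4 + 14)/5 = 51 + (36/5)*18 = 51 + 648/5 = 903/5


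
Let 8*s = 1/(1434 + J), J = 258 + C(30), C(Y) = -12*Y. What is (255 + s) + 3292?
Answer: 37796833/10656 ≈ 3547.0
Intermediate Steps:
J = -102 (J = 258 - 12*30 = 258 - 360 = -102)
s = 1/10656 (s = 1/(8*(1434 - 102)) = (⅛)/1332 = (⅛)*(1/1332) = 1/10656 ≈ 9.3844e-5)
(255 + s) + 3292 = (255 + 1/10656) + 3292 = 2717281/10656 + 3292 = 37796833/10656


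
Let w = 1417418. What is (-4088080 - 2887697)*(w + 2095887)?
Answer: -24508032212985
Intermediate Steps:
(-4088080 - 2887697)*(w + 2095887) = (-4088080 - 2887697)*(1417418 + 2095887) = -6975777*3513305 = -24508032212985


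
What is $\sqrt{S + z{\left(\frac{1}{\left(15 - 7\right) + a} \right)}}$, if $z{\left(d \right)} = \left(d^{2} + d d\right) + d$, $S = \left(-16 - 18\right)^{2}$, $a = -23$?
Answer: $\frac{\sqrt{260087}}{15} \approx 33.999$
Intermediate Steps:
$S = 1156$ ($S = \left(-34\right)^{2} = 1156$)
$z{\left(d \right)} = d + 2 d^{2}$ ($z{\left(d \right)} = \left(d^{2} + d^{2}\right) + d = 2 d^{2} + d = d + 2 d^{2}$)
$\sqrt{S + z{\left(\frac{1}{\left(15 - 7\right) + a} \right)}} = \sqrt{1156 + \frac{1 + \frac{2}{\left(15 - 7\right) - 23}}{\left(15 - 7\right) - 23}} = \sqrt{1156 + \frac{1 + \frac{2}{8 - 23}}{8 - 23}} = \sqrt{1156 + \frac{1 + \frac{2}{-15}}{-15}} = \sqrt{1156 - \frac{1 + 2 \left(- \frac{1}{15}\right)}{15}} = \sqrt{1156 - \frac{1 - \frac{2}{15}}{15}} = \sqrt{1156 - \frac{13}{225}} = \sqrt{\frac{260087}{225}} = \frac{\sqrt{260087}}{15}$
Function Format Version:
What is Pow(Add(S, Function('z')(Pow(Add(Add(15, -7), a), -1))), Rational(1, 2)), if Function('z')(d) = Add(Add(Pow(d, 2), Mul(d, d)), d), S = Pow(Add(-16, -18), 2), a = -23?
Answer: Mul(Rational(1, 15), Pow(260087, Rational(1, 2))) ≈ 33.999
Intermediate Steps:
S = 1156 (S = Pow(-34, 2) = 1156)
Function('z')(d) = Add(d, Mul(2, Pow(d, 2))) (Function('z')(d) = Add(Add(Pow(d, 2), Pow(d, 2)), d) = Add(Mul(2, Pow(d, 2)), d) = Add(d, Mul(2, Pow(d, 2))))
Pow(Add(S, Function('z')(Pow(Add(Add(15, -7), a), -1))), Rational(1, 2)) = Pow(Add(1156, Mul(Pow(Add(Add(15, -7), -23), -1), Add(1, Mul(2, Pow(Add(Add(15, -7), -23), -1))))), Rational(1, 2)) = Pow(Add(1156, Mul(Pow(Add(8, -23), -1), Add(1, Mul(2, Pow(Add(8, -23), -1))))), Rational(1, 2)) = Pow(Add(1156, Mul(Pow(-15, -1), Add(1, Mul(2, Pow(-15, -1))))), Rational(1, 2)) = Pow(Add(1156, Mul(Rational(-1, 15), Add(1, Mul(2, Rational(-1, 15))))), Rational(1, 2)) = Pow(Add(1156, Mul(Rational(-1, 15), Add(1, Rational(-2, 15)))), Rational(1, 2)) = Pow(Add(1156, Mul(Rational(-1, 15), Rational(13, 15))), Rational(1, 2)) = Pow(Add(1156, Rational(-13, 225)), Rational(1, 2)) = Pow(Rational(260087, 225), Rational(1, 2)) = Mul(Rational(1, 15), Pow(260087, Rational(1, 2)))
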